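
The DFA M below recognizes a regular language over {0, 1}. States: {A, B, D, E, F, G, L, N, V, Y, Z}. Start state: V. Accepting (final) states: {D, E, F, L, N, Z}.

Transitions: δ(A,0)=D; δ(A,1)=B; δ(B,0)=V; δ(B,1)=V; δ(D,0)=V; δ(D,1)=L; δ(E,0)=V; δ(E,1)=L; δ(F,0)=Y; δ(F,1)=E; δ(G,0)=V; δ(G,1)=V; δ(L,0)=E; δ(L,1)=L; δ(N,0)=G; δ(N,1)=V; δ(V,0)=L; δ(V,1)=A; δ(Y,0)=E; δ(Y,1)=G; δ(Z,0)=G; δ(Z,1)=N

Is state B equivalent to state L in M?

No

First remove the unreachable states {F,G,N,Y,Z}; 6 states remain.
P0 = {D,E,L} | {A,B,V}.
Refine {D,E,L} on symbol 0: members go to different blocks, giving {D,E} and {L}.
On input 0, block {A,B,V} splits into {B} and {A} and {V}.
Stable partition: {D,E} | {B} | {L} | {A} | {V} — 5 equivalence classes.
B and L end up in different blocks, so they are distinguishable. For instance, the string 'ε' is accepted from only L.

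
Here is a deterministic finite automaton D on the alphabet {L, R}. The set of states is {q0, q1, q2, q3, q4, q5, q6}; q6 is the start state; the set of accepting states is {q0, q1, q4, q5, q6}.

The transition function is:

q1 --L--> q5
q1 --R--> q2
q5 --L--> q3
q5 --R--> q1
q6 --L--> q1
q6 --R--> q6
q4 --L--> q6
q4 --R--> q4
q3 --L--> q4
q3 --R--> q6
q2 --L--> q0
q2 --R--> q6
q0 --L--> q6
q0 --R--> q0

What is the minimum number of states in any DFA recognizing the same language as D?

5

Start with accepting vs non-accepting: {q0,q1,q4,q5,q6} | {q2,q3}.
On input L, block {q0,q1,q4,q5,q6} splits into {q0,q1,q4,q6} and {q5}.
On input L, block {q0,q1,q4,q6} splits into {q0,q4,q6} and {q1}.
Split {q0,q4,q6} by δ(·,L) → {q0,q4} and {q6}.
The partition is now stable with 5 blocks: {q0,q4} | {q2,q3} | {q5} | {q1} | {q6}.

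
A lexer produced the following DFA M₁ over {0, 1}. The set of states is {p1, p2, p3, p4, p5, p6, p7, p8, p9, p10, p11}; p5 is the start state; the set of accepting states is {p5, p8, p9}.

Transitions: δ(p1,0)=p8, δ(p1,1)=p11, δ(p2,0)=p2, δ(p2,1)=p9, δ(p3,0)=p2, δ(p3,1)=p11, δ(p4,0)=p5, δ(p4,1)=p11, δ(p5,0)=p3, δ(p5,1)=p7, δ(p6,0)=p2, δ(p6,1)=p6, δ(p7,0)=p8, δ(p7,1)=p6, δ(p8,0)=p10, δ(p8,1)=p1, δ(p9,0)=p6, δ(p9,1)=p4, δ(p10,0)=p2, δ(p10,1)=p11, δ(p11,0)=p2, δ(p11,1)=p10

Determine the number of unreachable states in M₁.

0

A breadth-first search from the start state visits every state.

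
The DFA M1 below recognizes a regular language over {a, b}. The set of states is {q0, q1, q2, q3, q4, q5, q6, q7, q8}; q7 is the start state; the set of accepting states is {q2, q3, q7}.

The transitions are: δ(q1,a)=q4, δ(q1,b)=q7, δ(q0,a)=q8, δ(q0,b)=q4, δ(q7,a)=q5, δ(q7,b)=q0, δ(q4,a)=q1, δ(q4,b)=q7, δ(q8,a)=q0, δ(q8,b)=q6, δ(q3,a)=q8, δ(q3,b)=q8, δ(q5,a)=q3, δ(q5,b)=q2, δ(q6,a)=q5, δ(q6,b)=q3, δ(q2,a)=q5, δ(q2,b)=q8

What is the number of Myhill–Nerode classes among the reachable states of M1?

Every state is reachable, so we keep all 9.
P0 = {q2,q3,q7} | {q0,q1,q4,q5,q6,q8}.
Refine {q0,q1,q4,q5,q6,q8} on symbol a: members go to different blocks, giving {q0,q1,q4,q6,q8} and {q5}.
On input a, block {q2,q3,q7} splits into {q2,q7} and {q3}.
Refine {q0,q1,q4,q6,q8} on symbol a: members go to different blocks, giving {q0,q1,q4,q8} and {q6}.
Refine {q0,q1,q4,q8} on symbol b: members go to different blocks, giving {q1,q4} and {q0} and {q8}.
Split {q2,q7} by δ(·,b) → {q2} and {q7}.
No further refinement is possible. Final partition (8 blocks): {q2} | {q1,q4} | {q5} | {q3} | {q6} | {q0} | {q8} | {q7}.

8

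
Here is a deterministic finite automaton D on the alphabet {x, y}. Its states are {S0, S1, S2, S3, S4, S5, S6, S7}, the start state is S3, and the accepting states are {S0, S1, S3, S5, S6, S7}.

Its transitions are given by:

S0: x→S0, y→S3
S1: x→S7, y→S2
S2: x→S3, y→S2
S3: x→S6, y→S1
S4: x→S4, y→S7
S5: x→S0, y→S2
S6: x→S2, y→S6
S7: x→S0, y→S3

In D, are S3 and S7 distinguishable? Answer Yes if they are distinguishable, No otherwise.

Yes

Reachable states from the start: {S0,S1,S2,S3,S6,S7}. Unreachable: {S4,S5} — drop them.
Start with accepting vs non-accepting: {S0,S1,S3,S6,S7} | {S2}.
Split {S0,S1,S3,S6,S7} by δ(·,x) → {S0,S1,S3,S7} and {S6}.
Split {S0,S1,S3,S7} by δ(·,x) → {S0,S1,S7} and {S3}.
Refine {S0,S1,S7} on symbol y: members go to different blocks, giving {S0,S7} and {S1}.
The partition is now stable with 5 blocks: {S0,S7} | {S2} | {S6} | {S3} | {S1}.
S3 and S7 end up in different blocks, so they are distinguishable. For instance, the string 'xx' is accepted from only S7.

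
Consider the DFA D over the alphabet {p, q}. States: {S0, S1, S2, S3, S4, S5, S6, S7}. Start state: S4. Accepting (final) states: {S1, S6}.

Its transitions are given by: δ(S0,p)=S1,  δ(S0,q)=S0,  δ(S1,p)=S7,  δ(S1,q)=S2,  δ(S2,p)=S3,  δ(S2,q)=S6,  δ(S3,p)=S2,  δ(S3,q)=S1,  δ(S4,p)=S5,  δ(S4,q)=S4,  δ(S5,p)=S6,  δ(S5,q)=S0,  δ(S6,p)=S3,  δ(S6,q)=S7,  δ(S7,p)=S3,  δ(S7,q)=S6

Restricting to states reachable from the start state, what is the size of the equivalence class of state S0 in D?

Start with accepting vs non-accepting: {S1,S6} | {S0,S2,S3,S4,S5,S7}.
Split {S0,S2,S3,S4,S5,S7} by δ(·,p) → {S2,S3,S4,S7} and {S0,S5}.
On input p, block {S2,S3,S4,S7} splits into {S2,S3,S7} and {S4}.
The partition is now stable with 4 blocks: {S1,S6} | {S2,S3,S7} | {S0,S5} | {S4}.
State S0 belongs to the block {S0,S5}, which has 2 states.

2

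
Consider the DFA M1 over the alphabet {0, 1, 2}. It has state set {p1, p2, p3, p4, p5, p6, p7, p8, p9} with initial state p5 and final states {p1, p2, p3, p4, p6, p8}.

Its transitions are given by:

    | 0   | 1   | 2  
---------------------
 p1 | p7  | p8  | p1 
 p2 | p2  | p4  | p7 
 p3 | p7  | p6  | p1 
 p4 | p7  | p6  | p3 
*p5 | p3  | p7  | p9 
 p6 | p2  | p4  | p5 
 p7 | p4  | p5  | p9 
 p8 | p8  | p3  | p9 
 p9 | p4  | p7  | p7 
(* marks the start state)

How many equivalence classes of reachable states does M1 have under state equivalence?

3

All states are reachable from the start state.
P0 = {p1,p2,p3,p4,p6,p8} | {p5,p7,p9}.
Refine {p1,p2,p3,p4,p6,p8} on symbol 0: members go to different blocks, giving {p1,p3,p4} and {p2,p6,p8}.
No further refinement is possible. Final partition (3 blocks): {p1,p3,p4} | {p5,p7,p9} | {p2,p6,p8}.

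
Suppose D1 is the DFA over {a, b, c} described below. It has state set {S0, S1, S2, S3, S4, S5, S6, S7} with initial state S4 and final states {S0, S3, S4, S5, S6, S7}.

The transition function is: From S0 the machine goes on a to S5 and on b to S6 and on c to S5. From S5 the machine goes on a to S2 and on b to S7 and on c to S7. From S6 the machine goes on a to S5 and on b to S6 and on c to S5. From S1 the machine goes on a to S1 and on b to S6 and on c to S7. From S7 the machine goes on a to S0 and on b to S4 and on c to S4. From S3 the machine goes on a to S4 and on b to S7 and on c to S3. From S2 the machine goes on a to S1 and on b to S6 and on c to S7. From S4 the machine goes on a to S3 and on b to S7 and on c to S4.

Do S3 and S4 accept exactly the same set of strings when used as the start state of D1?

Initial partition by acceptance: {S0,S3,S4,S5,S6,S7} | {S1,S2}.
Split {S0,S3,S4,S5,S6,S7} by δ(·,a) → {S0,S3,S4,S6,S7} and {S5}.
Refine {S0,S3,S4,S6,S7} on symbol a: members go to different blocks, giving {S3,S4,S7} and {S0,S6}.
Refine {S3,S4,S7} on symbol a: members go to different blocks, giving {S3,S4} and {S7}.
The partition is now stable with 5 blocks: {S3,S4} | {S1,S2} | {S5} | {S0,S6} | {S7}.
S3 and S4 lie in the same block of the stable partition, so they are equivalent — no string distinguishes them.

Yes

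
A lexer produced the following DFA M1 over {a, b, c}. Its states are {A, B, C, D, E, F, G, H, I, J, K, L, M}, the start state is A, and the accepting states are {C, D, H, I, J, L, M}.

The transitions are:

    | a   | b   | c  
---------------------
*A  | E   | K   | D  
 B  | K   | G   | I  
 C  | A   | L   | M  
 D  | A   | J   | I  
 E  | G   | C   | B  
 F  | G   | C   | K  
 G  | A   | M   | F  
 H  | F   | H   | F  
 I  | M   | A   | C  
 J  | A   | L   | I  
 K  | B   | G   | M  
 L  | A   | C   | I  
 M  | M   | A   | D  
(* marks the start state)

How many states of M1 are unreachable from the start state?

Starting at A and following transitions, the reachable set is {A, B, C, D, E, F, G, I, J, K, L, M}. That leaves H unreachable — 1 in total.

1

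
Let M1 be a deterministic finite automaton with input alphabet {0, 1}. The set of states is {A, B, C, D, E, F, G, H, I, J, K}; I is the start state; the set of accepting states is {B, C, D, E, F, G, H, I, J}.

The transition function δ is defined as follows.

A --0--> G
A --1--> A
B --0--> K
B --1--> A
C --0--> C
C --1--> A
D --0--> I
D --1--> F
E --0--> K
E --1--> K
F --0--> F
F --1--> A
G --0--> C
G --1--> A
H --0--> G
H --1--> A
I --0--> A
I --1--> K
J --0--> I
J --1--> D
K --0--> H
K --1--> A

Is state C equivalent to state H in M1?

Reachable states from the start: {A,C,G,H,I,K}. Unreachable: {B,D,E,F,J} — drop them.
Initial partition by acceptance: {C,G,H,I} | {A,K}.
On input 0, block {C,G,H,I} splits into {C,G,H} and {I}.
No further refinement is possible. Final partition (3 blocks): {C,G,H} | {A,K} | {I}.
C and H lie in the same block of the stable partition, so they are equivalent — no string distinguishes them.

Yes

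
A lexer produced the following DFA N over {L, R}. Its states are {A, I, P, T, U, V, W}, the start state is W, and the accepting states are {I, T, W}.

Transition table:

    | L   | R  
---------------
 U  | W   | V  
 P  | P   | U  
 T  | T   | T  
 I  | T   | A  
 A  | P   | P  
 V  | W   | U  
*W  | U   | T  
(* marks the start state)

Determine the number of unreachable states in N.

3

BFS from W reaches {T, U, V, W}; the 3 state(s) A, I, P are never visited.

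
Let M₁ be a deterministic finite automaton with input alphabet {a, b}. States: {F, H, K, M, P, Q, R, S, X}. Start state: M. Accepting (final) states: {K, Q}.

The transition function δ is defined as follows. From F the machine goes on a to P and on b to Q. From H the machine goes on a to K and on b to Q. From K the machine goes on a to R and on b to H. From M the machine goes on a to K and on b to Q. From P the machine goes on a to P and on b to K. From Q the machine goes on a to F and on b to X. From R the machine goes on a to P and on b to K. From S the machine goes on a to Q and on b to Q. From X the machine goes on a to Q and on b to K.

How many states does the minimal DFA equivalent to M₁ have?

Reachable states from the start: {F,H,K,M,P,Q,R,X}. Unreachable: {S} — drop them.
Start with accepting vs non-accepting: {K,Q} | {F,H,M,P,R,X}.
On input a, block {F,H,M,P,R,X} splits into {H,M,X} and {F,P,R}.
No further refinement is possible. Final partition (3 blocks): {K,Q} | {H,M,X} | {F,P,R}.

3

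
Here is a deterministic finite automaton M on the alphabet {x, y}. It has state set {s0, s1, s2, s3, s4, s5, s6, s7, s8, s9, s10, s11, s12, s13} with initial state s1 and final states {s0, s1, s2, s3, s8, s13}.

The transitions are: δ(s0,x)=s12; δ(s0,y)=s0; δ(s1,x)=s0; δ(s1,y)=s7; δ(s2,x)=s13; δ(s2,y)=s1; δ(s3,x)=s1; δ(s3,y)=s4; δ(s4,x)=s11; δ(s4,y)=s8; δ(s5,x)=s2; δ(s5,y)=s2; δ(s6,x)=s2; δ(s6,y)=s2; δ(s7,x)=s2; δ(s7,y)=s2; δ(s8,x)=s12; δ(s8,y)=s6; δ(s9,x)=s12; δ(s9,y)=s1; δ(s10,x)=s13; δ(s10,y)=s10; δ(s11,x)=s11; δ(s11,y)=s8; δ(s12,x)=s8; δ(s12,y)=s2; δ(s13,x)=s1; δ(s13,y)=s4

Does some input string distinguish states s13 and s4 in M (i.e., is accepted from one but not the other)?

Reachable states from the start: {s0,s1,s2,s4,s6,s7,s8,s11,s12,s13}. Unreachable: {s3,s5,s9,s10} — drop them.
Initial partition by acceptance: {s0,s1,s2,s8,s13} | {s4,s6,s7,s11,s12}.
On input x, block {s0,s1,s2,s8,s13} splits into {s1,s2,s13} and {s0,s8}.
Refine {s1,s2,s13} on symbol x: members go to different blocks, giving {s2,s13} and {s1}.
Refine {s2,s13} on symbol x: members go to different blocks, giving {s2} and {s13}.
On input x, block {s4,s6,s7,s11,s12} splits into {s4,s11} and {s6,s7} and {s12}.
On input y, block {s0,s8} splits into {s0} and {s8}.
Stable partition: {s2} | {s4,s11} | {s0} | {s1} | {s13} | {s6,s7} | {s12} | {s8} — 8 equivalence classes.
s13 and s4 end up in different blocks, so they are distinguishable. For instance, the string 'ε' is accepted from only s13.

Yes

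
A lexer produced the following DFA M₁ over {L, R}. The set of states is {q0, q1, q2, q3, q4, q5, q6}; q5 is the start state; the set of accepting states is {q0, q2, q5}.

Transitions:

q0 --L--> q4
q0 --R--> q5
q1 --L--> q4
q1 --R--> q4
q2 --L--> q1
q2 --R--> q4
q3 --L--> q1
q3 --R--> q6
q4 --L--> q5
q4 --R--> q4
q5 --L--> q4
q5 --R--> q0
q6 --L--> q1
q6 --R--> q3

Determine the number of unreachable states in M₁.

No path from q5 leads to q1, q2, q3, q6; the other 3 states are all reachable.

4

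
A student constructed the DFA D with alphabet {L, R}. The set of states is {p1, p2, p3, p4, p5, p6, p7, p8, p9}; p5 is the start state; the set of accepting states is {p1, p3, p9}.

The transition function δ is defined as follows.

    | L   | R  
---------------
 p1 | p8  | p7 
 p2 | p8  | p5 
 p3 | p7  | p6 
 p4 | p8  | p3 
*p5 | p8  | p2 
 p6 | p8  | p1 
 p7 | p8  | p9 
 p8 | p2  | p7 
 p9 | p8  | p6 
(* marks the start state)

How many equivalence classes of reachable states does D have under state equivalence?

4

Reachable states from the start: {p1,p2,p5,p6,p7,p8,p9}. Unreachable: {p3,p4} — drop them.
Initial partition by acceptance: {p1,p9} | {p2,p5,p6,p7,p8}.
Split {p2,p5,p6,p7,p8} by δ(·,R) → {p2,p5,p8} and {p6,p7}.
Refine {p2,p5,p8} on symbol R: members go to different blocks, giving {p2,p5} and {p8}.
The partition is now stable with 4 blocks: {p1,p9} | {p2,p5} | {p6,p7} | {p8}.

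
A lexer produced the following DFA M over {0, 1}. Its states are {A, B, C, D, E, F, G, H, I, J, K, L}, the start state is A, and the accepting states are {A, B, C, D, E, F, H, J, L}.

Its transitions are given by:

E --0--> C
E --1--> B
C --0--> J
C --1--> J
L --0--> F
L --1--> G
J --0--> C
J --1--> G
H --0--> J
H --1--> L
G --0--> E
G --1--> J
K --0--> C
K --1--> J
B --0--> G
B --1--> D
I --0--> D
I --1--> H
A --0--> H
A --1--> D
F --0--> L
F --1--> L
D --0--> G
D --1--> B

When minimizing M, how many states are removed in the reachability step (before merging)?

2

Starting at A and following transitions, the reachable set is {A, B, C, D, E, F, G, H, J, L}. That leaves I, K unreachable — 2 in total.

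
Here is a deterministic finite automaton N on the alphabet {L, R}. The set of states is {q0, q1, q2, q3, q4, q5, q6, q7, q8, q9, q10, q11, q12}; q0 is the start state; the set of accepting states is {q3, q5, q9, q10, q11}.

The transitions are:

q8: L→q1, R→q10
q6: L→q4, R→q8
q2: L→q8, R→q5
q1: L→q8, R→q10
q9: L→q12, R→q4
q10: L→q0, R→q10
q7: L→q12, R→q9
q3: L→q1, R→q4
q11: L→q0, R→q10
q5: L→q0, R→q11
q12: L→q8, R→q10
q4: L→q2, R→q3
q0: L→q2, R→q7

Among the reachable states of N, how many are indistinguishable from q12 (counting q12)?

First remove the unreachable states {q6}; 12 states remain.
P0 = {q3,q5,q9,q10,q11} | {q0,q1,q2,q4,q7,q8,q12}.
Refine {q3,q5,q9,q10,q11} on symbol R: members go to different blocks, giving {q5,q10,q11} and {q3,q9}.
Split {q0,q1,q2,q4,q7,q8,q12} by δ(·,R) → {q1,q2,q8,q12} and {q4,q7} and {q0}.
Stable partition: {q5,q10,q11} | {q1,q2,q8,q12} | {q3,q9} | {q4,q7} | {q0} — 5 equivalence classes.
The equivalence class containing q12 is {q1,q2,q8,q12}, of size 4.

4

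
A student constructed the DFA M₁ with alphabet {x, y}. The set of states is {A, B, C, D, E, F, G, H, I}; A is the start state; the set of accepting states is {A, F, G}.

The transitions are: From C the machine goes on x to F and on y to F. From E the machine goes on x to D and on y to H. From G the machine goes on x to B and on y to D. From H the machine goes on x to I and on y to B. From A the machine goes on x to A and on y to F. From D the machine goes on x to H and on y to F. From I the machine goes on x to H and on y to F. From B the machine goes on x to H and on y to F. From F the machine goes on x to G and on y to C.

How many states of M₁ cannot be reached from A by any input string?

No path from A leads to E; the other 8 states are all reachable.

1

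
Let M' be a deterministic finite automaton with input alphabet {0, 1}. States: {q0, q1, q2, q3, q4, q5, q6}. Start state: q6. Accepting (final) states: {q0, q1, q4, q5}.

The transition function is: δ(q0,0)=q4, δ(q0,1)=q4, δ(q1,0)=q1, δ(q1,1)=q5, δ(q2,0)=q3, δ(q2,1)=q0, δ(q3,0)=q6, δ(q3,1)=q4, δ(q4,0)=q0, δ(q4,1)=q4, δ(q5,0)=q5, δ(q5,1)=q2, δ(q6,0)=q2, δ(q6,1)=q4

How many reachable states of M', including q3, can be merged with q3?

3

First remove the unreachable states {q1,q5}; 5 states remain.
Initial partition by acceptance: {q0,q4} | {q2,q3,q6}.
Stable partition: {q0,q4} | {q2,q3,q6} — 2 equivalence classes.
State q3 belongs to the block {q2,q3,q6}, which has 3 states.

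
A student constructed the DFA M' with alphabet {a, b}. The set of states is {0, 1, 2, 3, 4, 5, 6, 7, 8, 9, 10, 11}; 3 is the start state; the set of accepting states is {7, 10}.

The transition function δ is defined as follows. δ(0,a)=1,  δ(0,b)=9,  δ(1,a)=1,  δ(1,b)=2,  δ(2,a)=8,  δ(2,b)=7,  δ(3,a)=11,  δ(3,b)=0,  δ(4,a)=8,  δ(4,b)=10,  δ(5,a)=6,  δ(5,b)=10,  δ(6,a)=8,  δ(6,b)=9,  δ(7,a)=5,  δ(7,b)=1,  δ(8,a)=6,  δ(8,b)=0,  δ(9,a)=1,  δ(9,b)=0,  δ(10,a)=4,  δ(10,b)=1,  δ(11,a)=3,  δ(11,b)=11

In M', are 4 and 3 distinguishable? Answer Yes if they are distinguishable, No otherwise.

Every state is reachable, so we keep all 12.
Start with accepting vs non-accepting: {7,10} | {0,1,2,3,4,5,6,8,9,11}.
On input b, block {0,1,2,3,4,5,6,8,9,11} splits into {0,1,3,6,8,9,11} and {2,4,5}.
On input b, block {0,1,3,6,8,9,11} splits into {0,3,6,8,9,11} and {1}.
Refine {0,3,6,8,9,11} on symbol a: members go to different blocks, giving {3,6,8,11} and {0,9}.
On input b, block {3,6,8,11} splits into {3,6,8} and {11}.
On input a, block {3,6,8} splits into {6,8} and {3}.
Stable partition: {7,10} | {6,8} | {2,4,5} | {1} | {0,9} | {11} | {3} — 7 equivalence classes.
4 and 3 end up in different blocks, so they are distinguishable. For instance, the string 'b' is accepted from only 4.

Yes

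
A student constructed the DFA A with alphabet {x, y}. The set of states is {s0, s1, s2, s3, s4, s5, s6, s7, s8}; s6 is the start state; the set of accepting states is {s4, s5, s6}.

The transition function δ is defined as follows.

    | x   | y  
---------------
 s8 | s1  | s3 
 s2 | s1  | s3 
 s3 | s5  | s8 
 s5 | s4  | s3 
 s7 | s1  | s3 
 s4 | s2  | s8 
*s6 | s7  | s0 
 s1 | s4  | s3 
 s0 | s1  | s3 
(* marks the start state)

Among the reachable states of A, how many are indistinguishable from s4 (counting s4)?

2

All states are reachable from the start state.
P0 = {s4,s5,s6} | {s0,s1,s2,s3,s7,s8}.
Refine {s4,s5,s6} on symbol x: members go to different blocks, giving {s4,s6} and {s5}.
Refine {s0,s1,s2,s3,s7,s8} on symbol x: members go to different blocks, giving {s0,s2,s7,s8} and {s1} and {s3}.
The partition is now stable with 5 blocks: {s4,s6} | {s0,s2,s7,s8} | {s5} | {s1} | {s3}.
The equivalence class containing s4 is {s4,s6}, of size 2.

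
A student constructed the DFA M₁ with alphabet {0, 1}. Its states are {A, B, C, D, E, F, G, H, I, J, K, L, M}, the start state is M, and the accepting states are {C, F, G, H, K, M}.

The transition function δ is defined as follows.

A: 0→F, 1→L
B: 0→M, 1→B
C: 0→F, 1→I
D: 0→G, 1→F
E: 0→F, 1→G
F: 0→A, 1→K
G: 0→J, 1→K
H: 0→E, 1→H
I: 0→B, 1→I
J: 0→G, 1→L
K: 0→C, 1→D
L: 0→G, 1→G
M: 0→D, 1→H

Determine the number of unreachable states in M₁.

Exploring from M, all states are eventually visited, so none are unreachable.

0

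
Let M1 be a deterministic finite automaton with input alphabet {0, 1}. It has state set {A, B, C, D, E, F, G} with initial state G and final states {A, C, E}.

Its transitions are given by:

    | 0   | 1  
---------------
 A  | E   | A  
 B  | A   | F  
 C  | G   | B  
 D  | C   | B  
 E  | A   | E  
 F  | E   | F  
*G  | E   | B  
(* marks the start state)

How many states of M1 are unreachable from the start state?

2

Starting at G and following transitions, the reachable set is {A, B, E, F, G}. That leaves C, D unreachable — 2 in total.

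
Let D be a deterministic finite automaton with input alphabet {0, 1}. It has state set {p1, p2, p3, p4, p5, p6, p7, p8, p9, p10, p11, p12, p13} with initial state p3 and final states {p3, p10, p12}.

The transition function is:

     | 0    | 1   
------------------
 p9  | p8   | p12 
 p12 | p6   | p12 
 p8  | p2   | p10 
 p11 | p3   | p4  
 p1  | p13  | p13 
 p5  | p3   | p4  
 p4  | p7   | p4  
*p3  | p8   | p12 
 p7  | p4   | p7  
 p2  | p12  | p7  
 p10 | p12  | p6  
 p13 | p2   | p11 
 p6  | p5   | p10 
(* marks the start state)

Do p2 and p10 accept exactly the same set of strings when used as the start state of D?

Reachable states from the start: {p2,p3,p4,p5,p6,p7,p8,p10,p12}. Unreachable: {p1,p9,p11,p13} — drop them.
Initial partition by acceptance: {p3,p10,p12} | {p2,p4,p5,p6,p7,p8}.
Split {p3,p10,p12} by δ(·,0) → {p3,p12} and {p10}.
Refine {p2,p4,p5,p6,p7,p8} on symbol 0: members go to different blocks, giving {p4,p6,p7,p8} and {p2,p5}.
Split {p4,p6,p7,p8} by δ(·,0) → {p4,p7} and {p6,p8}.
No further refinement is possible. Final partition (5 blocks): {p3,p12} | {p4,p7} | {p10} | {p2,p5} | {p6,p8}.
p2 and p10 end up in different blocks, so they are distinguishable. For instance, the string 'ε' is accepted from only p10.

No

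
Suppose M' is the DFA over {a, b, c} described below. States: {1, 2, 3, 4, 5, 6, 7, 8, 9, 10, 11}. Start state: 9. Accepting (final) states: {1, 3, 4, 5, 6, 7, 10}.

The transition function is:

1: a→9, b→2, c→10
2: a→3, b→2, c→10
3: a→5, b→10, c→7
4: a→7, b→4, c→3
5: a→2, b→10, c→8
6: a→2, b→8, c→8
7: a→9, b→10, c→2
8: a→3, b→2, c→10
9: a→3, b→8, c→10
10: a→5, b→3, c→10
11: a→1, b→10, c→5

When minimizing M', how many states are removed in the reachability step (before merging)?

4

Starting at 9 and following transitions, the reachable set is {2, 3, 5, 7, 8, 9, 10}. That leaves 1, 4, 6, 11 unreachable — 4 in total.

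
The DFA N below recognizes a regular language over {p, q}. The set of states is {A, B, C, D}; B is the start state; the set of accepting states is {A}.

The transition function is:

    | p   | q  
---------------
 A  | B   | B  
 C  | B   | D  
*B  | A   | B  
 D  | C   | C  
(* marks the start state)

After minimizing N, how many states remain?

2

Reachable states from the start: {A,B}. Unreachable: {C,D} — drop them.
P0 = {A} | {B}.
Stable partition: {A} | {B} — 2 equivalence classes.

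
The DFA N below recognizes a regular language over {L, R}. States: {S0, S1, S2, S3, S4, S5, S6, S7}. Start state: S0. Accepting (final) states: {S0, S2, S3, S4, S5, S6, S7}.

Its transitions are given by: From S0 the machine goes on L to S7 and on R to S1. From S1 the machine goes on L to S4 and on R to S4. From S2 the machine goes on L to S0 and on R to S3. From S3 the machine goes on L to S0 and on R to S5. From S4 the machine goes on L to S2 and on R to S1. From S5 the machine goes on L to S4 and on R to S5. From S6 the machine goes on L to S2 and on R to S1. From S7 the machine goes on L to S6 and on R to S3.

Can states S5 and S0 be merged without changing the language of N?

All states are reachable from the start state.
Start with accepting vs non-accepting: {S0,S2,S3,S4,S5,S6,S7} | {S1}.
Split {S0,S2,S3,S4,S5,S6,S7} by δ(·,R) → {S2,S3,S5,S7} and {S0,S4,S6}.
No further refinement is possible. Final partition (3 blocks): {S2,S3,S5,S7} | {S1} | {S0,S4,S6}.
S5 and S0 end up in different blocks, so they are distinguishable. For instance, the string 'R' is accepted from only S5.

No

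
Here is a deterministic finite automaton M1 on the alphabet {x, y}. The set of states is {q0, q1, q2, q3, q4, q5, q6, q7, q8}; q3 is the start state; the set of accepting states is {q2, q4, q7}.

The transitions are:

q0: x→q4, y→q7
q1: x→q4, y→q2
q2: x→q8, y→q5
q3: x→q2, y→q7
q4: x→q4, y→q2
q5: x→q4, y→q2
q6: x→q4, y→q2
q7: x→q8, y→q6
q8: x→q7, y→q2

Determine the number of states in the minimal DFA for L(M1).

4

States {q0,q1} cannot be reached from the start state, so discard them.
Start with accepting vs non-accepting: {q2,q4,q7} | {q3,q5,q6,q8}.
On input x, block {q2,q4,q7} splits into {q2,q7} and {q4}.
Split {q3,q5,q6,q8} by δ(·,x) → {q3,q8} and {q5,q6}.
No further refinement is possible. Final partition (4 blocks): {q2,q7} | {q3,q8} | {q4} | {q5,q6}.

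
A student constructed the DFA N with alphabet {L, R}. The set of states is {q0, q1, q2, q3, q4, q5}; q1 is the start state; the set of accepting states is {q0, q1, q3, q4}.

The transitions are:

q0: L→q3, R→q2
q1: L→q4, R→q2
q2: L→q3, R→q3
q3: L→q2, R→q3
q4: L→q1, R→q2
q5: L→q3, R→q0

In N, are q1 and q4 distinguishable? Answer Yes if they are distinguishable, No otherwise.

States {q0,q5} cannot be reached from the start state, so discard them.
Initial partition by acceptance: {q1,q3,q4} | {q2}.
Refine {q1,q3,q4} on symbol L: members go to different blocks, giving {q1,q4} and {q3}.
The partition is now stable with 3 blocks: {q1,q4} | {q2} | {q3}.
q1 and q4 lie in the same block of the stable partition, so they are equivalent — no string distinguishes them.

No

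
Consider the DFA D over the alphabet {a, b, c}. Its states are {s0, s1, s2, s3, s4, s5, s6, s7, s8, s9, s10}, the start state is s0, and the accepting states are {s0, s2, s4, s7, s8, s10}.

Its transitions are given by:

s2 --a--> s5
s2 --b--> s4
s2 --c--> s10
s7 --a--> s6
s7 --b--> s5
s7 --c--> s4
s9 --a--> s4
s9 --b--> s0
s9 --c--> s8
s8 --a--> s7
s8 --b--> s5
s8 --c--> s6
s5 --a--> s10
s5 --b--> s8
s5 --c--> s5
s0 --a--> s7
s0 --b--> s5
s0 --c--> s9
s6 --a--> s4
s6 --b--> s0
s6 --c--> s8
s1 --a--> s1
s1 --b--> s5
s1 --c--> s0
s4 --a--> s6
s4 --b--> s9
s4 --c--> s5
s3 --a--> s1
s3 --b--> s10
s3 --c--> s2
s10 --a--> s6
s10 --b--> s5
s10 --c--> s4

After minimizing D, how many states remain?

Reachable states from the start: {s0,s4,s5,s6,s7,s8,s9,s10}. Unreachable: {s1,s2,s3} — drop them.
P0 = {s0,s4,s7,s8,s10} | {s5,s6,s9}.
Split {s0,s4,s7,s8,s10} by δ(·,a) → {s4,s7,s10} and {s0,s8}.
Refine {s4,s7,s10} on symbol c: members go to different blocks, giving {s7,s10} and {s4}.
Split {s5,s6,s9} by δ(·,a) → {s6,s9} and {s5}.
No further refinement is possible. Final partition (5 blocks): {s7,s10} | {s6,s9} | {s0,s8} | {s4} | {s5}.

5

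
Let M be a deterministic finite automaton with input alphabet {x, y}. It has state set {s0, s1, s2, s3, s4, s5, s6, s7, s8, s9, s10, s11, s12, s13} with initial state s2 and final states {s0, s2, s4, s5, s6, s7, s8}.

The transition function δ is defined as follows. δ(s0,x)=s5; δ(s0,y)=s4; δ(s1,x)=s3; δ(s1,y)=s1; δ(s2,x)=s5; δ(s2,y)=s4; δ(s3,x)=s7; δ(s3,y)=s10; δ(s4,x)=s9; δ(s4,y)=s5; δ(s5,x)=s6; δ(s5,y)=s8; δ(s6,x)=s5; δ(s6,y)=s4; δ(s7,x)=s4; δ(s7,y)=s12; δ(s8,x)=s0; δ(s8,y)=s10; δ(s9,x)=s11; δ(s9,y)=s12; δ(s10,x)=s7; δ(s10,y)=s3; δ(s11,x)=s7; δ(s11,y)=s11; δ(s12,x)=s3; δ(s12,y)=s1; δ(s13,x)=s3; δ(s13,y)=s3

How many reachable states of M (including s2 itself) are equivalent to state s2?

3

Reachable states from the start: {s0,s1,s2,s3,s4,s5,s6,s7,s8,s9,s10,s11,s12}. Unreachable: {s13} — drop them.
Start with accepting vs non-accepting: {s0,s2,s4,s5,s6,s7,s8} | {s1,s3,s9,s10,s11,s12}.
Refine {s0,s2,s4,s5,s6,s7,s8} on symbol x: members go to different blocks, giving {s0,s2,s5,s6,s7,s8} and {s4}.
On input x, block {s0,s2,s5,s6,s7,s8} splits into {s0,s2,s5,s6,s8} and {s7}.
Split {s0,s2,s5,s6,s8} by δ(·,y) → {s0,s2,s6} and {s5} and {s8}.
Split {s1,s3,s9,s10,s11,s12} by δ(·,x) → {s1,s9,s12} and {s3,s10,s11}.
Stable partition: {s0,s2,s6} | {s1,s9,s12} | {s4} | {s7} | {s5} | {s8} | {s3,s10,s11} — 7 equivalence classes.
State s2 belongs to the block {s0,s2,s6}, which has 3 states.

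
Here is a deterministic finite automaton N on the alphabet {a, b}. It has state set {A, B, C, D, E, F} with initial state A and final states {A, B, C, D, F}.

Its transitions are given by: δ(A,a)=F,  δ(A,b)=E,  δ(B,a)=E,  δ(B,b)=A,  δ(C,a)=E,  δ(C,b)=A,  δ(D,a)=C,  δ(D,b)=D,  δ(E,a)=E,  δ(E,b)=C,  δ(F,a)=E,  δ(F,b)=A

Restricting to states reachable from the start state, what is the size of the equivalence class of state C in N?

States {B,D} cannot be reached from the start state, so discard them.
P0 = {A,C,F} | {E}.
Split {A,C,F} by δ(·,a) → {C,F} and {A}.
The partition is now stable with 3 blocks: {C,F} | {E} | {A}.
The equivalence class containing C is {C,F}, of size 2.

2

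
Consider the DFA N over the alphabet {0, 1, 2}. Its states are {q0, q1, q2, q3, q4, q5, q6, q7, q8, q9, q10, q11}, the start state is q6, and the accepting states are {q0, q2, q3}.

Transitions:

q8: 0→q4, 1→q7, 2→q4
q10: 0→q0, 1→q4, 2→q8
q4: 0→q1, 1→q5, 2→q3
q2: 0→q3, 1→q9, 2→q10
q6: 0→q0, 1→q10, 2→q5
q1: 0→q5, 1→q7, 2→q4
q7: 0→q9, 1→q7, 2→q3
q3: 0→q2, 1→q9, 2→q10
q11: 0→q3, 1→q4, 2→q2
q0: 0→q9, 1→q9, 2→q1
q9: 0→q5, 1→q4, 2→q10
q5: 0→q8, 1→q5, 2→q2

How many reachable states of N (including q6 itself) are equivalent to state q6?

First remove the unreachable states {q11}; 11 states remain.
Initial partition by acceptance: {q0,q2,q3} | {q1,q4,q5,q6,q7,q8,q9,q10}.
Split {q0,q2,q3} by δ(·,0) → {q2,q3} and {q0}.
Refine {q1,q4,q5,q6,q7,q8,q9,q10} on symbol 0: members go to different blocks, giving {q1,q4,q5,q7,q8,q9} and {q6,q10}.
Refine {q1,q4,q5,q7,q8,q9} on symbol 2: members go to different blocks, giving {q4,q5,q7} and {q1,q8} and {q9}.
Refine {q4,q5,q7} on symbol 0: members go to different blocks, giving {q4,q5} and {q7}.
Split {q6,q10} by δ(·,1) → {q6} and {q10}.
No further refinement is possible. Final partition (8 blocks): {q2,q3} | {q4,q5} | {q0} | {q6} | {q1,q8} | {q9} | {q7} | {q10}.
State q6 belongs to the block {q6}, which has 1 states.

1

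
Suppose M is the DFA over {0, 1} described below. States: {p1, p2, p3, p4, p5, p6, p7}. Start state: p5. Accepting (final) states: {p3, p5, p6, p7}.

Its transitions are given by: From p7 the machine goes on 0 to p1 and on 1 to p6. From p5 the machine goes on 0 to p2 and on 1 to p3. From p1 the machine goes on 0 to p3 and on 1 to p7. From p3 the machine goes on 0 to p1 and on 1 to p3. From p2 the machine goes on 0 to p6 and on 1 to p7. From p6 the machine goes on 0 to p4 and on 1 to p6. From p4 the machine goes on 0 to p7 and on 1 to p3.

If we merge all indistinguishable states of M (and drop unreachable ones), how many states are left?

Every state is reachable, so we keep all 7.
Start with accepting vs non-accepting: {p3,p5,p6,p7} | {p1,p2,p4}.
The partition is now stable with 2 blocks: {p3,p5,p6,p7} | {p1,p2,p4}.

2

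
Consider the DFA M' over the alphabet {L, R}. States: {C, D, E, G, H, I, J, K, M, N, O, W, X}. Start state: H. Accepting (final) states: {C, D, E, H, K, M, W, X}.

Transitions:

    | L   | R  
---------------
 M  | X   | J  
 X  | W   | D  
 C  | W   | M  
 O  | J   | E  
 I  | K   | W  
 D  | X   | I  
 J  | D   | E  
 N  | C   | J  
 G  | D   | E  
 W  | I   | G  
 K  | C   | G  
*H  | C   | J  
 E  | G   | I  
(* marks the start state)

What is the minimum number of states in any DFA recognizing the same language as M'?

States {N,O} cannot be reached from the start state, so discard them.
P0 = {C,D,E,H,K,M,W,X} | {G,I,J}.
Refine {C,D,E,H,K,M,W,X} on symbol L: members go to different blocks, giving {C,D,H,K,M,X} and {E,W}.
On input L, block {C,D,H,K,M,X} splits into {D,H,K,M} and {C,X}.
No further refinement is possible. Final partition (4 blocks): {D,H,K,M} | {G,I,J} | {E,W} | {C,X}.

4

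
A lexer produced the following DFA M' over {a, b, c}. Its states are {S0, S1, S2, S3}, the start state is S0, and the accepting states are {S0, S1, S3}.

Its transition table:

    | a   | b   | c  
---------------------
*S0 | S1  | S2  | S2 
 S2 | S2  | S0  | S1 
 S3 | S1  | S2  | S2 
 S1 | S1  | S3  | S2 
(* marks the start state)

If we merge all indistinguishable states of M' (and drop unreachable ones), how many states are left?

Every state is reachable, so we keep all 4.
Start with accepting vs non-accepting: {S0,S1,S3} | {S2}.
On input b, block {S0,S1,S3} splits into {S0,S3} and {S1}.
Stable partition: {S0,S3} | {S2} | {S1} — 3 equivalence classes.

3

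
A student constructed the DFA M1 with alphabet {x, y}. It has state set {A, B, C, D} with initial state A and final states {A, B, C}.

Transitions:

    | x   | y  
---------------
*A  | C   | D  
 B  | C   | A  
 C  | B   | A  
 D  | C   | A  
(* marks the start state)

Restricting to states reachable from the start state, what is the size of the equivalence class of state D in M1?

Every state is reachable, so we keep all 4.
Start with accepting vs non-accepting: {A,B,C} | {D}.
Refine {A,B,C} on symbol y: members go to different blocks, giving {B,C} and {A}.
The partition is now stable with 3 blocks: {B,C} | {D} | {A}.
State D belongs to the block {D}, which has 1 states.

1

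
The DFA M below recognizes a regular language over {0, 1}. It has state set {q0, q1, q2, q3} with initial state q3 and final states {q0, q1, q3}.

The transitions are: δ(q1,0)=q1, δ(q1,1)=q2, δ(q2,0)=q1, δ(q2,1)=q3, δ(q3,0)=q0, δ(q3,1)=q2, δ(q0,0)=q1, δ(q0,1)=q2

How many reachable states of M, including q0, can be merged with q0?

3

Initial partition by acceptance: {q0,q1,q3} | {q2}.
The partition is now stable with 2 blocks: {q0,q1,q3} | {q2}.
State q0 belongs to the block {q0,q1,q3}, which has 3 states.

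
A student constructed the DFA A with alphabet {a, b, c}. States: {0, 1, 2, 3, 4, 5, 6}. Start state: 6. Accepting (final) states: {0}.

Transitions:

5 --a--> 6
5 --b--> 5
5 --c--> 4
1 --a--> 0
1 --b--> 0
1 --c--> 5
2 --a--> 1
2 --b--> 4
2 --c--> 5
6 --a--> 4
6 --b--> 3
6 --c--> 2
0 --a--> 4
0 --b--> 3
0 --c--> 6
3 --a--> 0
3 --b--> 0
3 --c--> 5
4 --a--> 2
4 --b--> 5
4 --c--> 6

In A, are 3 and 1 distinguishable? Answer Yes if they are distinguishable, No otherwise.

Every state is reachable, so we keep all 7.
Start with accepting vs non-accepting: {0} | {1,2,3,4,5,6}.
On input a, block {1,2,3,4,5,6} splits into {2,4,5,6} and {1,3}.
Split {2,4,5,6} by δ(·,a) → {4,5,6} and {2}.
Split {4,5,6} by δ(·,a) → {5,6} and {4}.
Split {5,6} by δ(·,a) → {5} and {6}.
The partition is now stable with 6 blocks: {0} | {5} | {1,3} | {2} | {4} | {6}.
3 and 1 lie in the same block of the stable partition, so they are equivalent — no string distinguishes them.

No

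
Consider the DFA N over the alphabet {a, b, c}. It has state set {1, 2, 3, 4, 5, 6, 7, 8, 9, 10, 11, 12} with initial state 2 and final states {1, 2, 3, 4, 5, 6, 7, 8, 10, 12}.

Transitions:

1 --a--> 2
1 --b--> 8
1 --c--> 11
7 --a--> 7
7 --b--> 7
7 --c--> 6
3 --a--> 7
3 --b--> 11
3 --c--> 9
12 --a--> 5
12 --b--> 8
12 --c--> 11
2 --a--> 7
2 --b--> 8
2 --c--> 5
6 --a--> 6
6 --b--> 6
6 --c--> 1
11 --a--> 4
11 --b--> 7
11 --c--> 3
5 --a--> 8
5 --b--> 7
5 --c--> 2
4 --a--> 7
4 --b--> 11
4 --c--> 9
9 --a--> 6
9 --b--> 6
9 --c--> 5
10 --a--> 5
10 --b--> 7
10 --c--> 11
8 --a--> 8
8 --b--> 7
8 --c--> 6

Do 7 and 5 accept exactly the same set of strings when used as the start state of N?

No

Reachable states from the start: {1,2,3,4,5,6,7,8,9,11}. Unreachable: {10,12} — drop them.
Start with accepting vs non-accepting: {1,2,3,4,5,6,7,8} | {9,11}.
Split {1,2,3,4,5,6,7,8} by δ(·,b) → {1,2,5,6,7,8} and {3,4}.
Split {1,2,5,6,7,8} by δ(·,c) → {2,5,6,7,8} and {1}.
On input c, block {2,5,6,7,8} splits into {2,5,7,8} and {6}.
On input c, block {2,5,7,8} splits into {2,5} and {7,8}.
Split {9,11} by δ(·,a) → {9} and {11}.
Stable partition: {2,5} | {9} | {3,4} | {1} | {6} | {7,8} | {11} — 7 equivalence classes.
7 and 5 end up in different blocks, so they are distinguishable. For instance, the string 'ccc' is accepted from only 5.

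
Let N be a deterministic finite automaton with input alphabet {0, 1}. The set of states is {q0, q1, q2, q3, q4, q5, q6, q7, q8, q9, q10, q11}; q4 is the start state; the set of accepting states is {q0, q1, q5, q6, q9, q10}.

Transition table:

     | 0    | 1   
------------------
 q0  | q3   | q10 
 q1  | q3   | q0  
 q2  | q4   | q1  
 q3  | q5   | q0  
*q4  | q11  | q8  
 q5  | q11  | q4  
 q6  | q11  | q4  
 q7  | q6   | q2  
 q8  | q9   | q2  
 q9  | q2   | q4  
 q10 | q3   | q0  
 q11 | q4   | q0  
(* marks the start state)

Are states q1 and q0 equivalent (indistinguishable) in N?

Yes

First remove the unreachable states {q6,q7}; 10 states remain.
Start with accepting vs non-accepting: {q0,q1,q5,q9,q10} | {q2,q3,q4,q8,q11}.
Refine {q0,q1,q5,q9,q10} on symbol 1: members go to different blocks, giving {q0,q1,q10} and {q5,q9}.
On input 0, block {q2,q3,q4,q8,q11} splits into {q2,q4,q11} and {q3,q8}.
On input 1, block {q2,q4,q11} splits into {q2,q11} and {q4}.
Refine {q3,q8} on symbol 1: members go to different blocks, giving {q3} and {q8}.
The partition is now stable with 6 blocks: {q0,q1,q10} | {q2,q11} | {q5,q9} | {q3} | {q4} | {q8}.
q1 and q0 lie in the same block of the stable partition, so they are equivalent — no string distinguishes them.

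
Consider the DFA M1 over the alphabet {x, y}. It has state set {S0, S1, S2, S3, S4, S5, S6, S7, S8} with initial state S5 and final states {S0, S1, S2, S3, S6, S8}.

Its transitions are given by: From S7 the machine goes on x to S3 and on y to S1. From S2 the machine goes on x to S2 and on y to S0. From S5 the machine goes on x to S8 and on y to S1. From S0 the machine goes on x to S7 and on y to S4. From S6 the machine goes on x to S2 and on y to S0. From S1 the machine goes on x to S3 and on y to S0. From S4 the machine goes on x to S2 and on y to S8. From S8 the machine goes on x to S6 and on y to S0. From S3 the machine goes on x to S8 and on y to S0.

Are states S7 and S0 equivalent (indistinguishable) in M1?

No

All states are reachable from the start state.
Initial partition by acceptance: {S0,S1,S2,S3,S6,S8} | {S4,S5,S7}.
On input x, block {S0,S1,S2,S3,S6,S8} splits into {S1,S2,S3,S6,S8} and {S0}.
The partition is now stable with 3 blocks: {S1,S2,S3,S6,S8} | {S4,S5,S7} | {S0}.
S7 and S0 end up in different blocks, so they are distinguishable. For instance, the string 'ε' is accepted from only S0.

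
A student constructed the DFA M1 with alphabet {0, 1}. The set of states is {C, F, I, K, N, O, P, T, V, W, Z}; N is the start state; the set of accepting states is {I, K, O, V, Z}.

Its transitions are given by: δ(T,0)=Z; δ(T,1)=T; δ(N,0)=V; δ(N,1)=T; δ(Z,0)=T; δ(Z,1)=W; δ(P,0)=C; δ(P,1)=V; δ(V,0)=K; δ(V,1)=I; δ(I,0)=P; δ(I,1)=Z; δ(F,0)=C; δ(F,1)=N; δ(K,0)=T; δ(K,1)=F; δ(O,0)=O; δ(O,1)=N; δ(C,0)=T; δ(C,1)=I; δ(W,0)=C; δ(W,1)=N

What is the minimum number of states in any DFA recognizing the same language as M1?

Reachable states from the start: {C,F,I,K,N,P,T,V,W,Z}. Unreachable: {O} — drop them.
Start with accepting vs non-accepting: {I,K,V,Z} | {C,F,N,P,T,W}.
Refine {I,K,V,Z} on symbol 0: members go to different blocks, giving {I,K,Z} and {V}.
Refine {I,K,Z} on symbol 1: members go to different blocks, giving {K,Z} and {I}.
Refine {C,F,N,P,T,W} on symbol 0: members go to different blocks, giving {C,F,P,W} and {N} and {T}.
Refine {C,F,P,W} on symbol 0: members go to different blocks, giving {F,P,W} and {C}.
Split {F,P,W} by δ(·,1) → {F,W} and {P}.
Stable partition: {K,Z} | {F,W} | {V} | {I} | {N} | {T} | {C} | {P} — 8 equivalence classes.

8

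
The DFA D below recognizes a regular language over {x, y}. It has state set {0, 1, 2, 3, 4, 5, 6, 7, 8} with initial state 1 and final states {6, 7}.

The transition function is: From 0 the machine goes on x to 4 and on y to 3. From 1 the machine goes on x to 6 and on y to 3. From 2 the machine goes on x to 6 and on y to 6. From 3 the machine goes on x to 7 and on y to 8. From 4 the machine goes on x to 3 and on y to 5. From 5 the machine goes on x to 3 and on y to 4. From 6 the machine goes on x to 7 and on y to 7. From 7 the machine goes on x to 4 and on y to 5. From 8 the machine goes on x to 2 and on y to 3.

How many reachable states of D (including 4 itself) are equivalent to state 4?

2

Reachable states from the start: {1,2,3,4,5,6,7,8}. Unreachable: {0} — drop them.
Initial partition by acceptance: {6,7} | {1,2,3,4,5,8}.
On input x, block {6,7} splits into {6} and {7}.
Refine {1,2,3,4,5,8} on symbol x: members go to different blocks, giving {4,5,8} and {1,2} and {3}.
Refine {4,5,8} on symbol x: members go to different blocks, giving {4,5} and {8}.
On input y, block {1,2} splits into {1} and {2}.
No further refinement is possible. Final partition (7 blocks): {6} | {4,5} | {7} | {1} | {3} | {8} | {2}.
The equivalence class containing 4 is {4,5}, of size 2.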